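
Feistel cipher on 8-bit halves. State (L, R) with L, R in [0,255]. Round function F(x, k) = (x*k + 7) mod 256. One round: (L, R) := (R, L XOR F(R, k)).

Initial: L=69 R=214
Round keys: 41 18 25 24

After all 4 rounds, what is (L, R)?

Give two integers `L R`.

Round 1 (k=41): L=214 R=8
Round 2 (k=18): L=8 R=65
Round 3 (k=25): L=65 R=104
Round 4 (k=24): L=104 R=134

Answer: 104 134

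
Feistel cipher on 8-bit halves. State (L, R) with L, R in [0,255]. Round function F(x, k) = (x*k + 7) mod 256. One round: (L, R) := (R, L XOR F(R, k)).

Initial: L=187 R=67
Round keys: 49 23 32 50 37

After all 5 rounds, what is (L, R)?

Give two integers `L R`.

Round 1 (k=49): L=67 R=97
Round 2 (k=23): L=97 R=253
Round 3 (k=32): L=253 R=198
Round 4 (k=50): L=198 R=78
Round 5 (k=37): L=78 R=139

Answer: 78 139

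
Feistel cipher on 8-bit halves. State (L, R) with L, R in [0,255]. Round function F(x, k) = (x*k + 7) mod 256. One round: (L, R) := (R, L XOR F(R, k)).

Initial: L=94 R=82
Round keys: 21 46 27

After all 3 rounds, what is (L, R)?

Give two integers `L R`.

Answer: 203 239

Derivation:
Round 1 (k=21): L=82 R=159
Round 2 (k=46): L=159 R=203
Round 3 (k=27): L=203 R=239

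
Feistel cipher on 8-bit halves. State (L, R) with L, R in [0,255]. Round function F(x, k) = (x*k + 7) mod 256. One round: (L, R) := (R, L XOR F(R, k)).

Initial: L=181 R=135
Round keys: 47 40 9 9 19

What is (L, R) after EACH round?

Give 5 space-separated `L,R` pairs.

Round 1 (k=47): L=135 R=101
Round 2 (k=40): L=101 R=72
Round 3 (k=9): L=72 R=234
Round 4 (k=9): L=234 R=9
Round 5 (k=19): L=9 R=88

Answer: 135,101 101,72 72,234 234,9 9,88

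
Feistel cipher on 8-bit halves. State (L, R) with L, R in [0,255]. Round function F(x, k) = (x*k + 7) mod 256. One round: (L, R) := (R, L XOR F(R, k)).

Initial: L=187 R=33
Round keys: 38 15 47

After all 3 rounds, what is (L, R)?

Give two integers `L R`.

Round 1 (k=38): L=33 R=86
Round 2 (k=15): L=86 R=48
Round 3 (k=47): L=48 R=129

Answer: 48 129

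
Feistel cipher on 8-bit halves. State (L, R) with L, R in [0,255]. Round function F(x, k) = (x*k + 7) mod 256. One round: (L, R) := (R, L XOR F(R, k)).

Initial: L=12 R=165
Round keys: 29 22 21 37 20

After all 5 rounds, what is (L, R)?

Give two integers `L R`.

Answer: 162 242

Derivation:
Round 1 (k=29): L=165 R=180
Round 2 (k=22): L=180 R=218
Round 3 (k=21): L=218 R=93
Round 4 (k=37): L=93 R=162
Round 5 (k=20): L=162 R=242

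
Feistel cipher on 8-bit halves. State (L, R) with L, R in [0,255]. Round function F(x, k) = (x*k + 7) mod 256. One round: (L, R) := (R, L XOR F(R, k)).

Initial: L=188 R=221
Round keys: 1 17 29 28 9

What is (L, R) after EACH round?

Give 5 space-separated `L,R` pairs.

Round 1 (k=1): L=221 R=88
Round 2 (k=17): L=88 R=2
Round 3 (k=29): L=2 R=25
Round 4 (k=28): L=25 R=193
Round 5 (k=9): L=193 R=201

Answer: 221,88 88,2 2,25 25,193 193,201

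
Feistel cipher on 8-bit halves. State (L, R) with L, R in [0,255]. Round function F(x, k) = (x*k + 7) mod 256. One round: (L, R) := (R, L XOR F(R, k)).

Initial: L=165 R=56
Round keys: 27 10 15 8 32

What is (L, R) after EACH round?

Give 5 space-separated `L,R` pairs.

Round 1 (k=27): L=56 R=74
Round 2 (k=10): L=74 R=211
Round 3 (k=15): L=211 R=46
Round 4 (k=8): L=46 R=164
Round 5 (k=32): L=164 R=169

Answer: 56,74 74,211 211,46 46,164 164,169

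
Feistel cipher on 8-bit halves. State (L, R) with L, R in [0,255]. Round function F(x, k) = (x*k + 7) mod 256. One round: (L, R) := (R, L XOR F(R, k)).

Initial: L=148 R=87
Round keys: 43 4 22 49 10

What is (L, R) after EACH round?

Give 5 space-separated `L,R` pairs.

Round 1 (k=43): L=87 R=48
Round 2 (k=4): L=48 R=144
Round 3 (k=22): L=144 R=87
Round 4 (k=49): L=87 R=62
Round 5 (k=10): L=62 R=36

Answer: 87,48 48,144 144,87 87,62 62,36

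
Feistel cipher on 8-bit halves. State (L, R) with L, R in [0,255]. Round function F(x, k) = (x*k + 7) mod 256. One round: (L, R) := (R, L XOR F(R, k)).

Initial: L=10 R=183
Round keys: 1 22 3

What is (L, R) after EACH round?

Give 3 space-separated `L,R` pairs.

Round 1 (k=1): L=183 R=180
Round 2 (k=22): L=180 R=200
Round 3 (k=3): L=200 R=235

Answer: 183,180 180,200 200,235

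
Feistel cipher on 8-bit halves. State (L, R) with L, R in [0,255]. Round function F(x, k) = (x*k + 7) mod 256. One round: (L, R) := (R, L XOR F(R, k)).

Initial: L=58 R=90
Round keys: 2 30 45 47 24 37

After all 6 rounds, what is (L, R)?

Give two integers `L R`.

Round 1 (k=2): L=90 R=129
Round 2 (k=30): L=129 R=127
Round 3 (k=45): L=127 R=219
Round 4 (k=47): L=219 R=67
Round 5 (k=24): L=67 R=148
Round 6 (k=37): L=148 R=40

Answer: 148 40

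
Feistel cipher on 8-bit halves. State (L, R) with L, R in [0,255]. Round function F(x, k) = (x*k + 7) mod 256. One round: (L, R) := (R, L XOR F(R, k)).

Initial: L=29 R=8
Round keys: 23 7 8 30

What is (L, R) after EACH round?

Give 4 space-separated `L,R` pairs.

Round 1 (k=23): L=8 R=162
Round 2 (k=7): L=162 R=125
Round 3 (k=8): L=125 R=77
Round 4 (k=30): L=77 R=112

Answer: 8,162 162,125 125,77 77,112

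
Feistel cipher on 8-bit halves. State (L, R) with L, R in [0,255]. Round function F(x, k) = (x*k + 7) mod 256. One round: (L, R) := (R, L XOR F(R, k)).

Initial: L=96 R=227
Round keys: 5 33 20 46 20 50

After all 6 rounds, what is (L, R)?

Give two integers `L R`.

Round 1 (k=5): L=227 R=22
Round 2 (k=33): L=22 R=62
Round 3 (k=20): L=62 R=201
Round 4 (k=46): L=201 R=27
Round 5 (k=20): L=27 R=234
Round 6 (k=50): L=234 R=160

Answer: 234 160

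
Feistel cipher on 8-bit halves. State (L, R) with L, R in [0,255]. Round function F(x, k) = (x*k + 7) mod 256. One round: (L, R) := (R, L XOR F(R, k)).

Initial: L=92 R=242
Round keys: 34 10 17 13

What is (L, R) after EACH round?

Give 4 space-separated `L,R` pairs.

Round 1 (k=34): L=242 R=119
Round 2 (k=10): L=119 R=95
Round 3 (k=17): L=95 R=33
Round 4 (k=13): L=33 R=235

Answer: 242,119 119,95 95,33 33,235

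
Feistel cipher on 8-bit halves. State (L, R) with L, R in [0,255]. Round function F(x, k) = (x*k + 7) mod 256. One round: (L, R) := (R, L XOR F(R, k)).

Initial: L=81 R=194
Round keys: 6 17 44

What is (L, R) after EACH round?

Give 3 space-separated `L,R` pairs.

Round 1 (k=6): L=194 R=194
Round 2 (k=17): L=194 R=43
Round 3 (k=44): L=43 R=169

Answer: 194,194 194,43 43,169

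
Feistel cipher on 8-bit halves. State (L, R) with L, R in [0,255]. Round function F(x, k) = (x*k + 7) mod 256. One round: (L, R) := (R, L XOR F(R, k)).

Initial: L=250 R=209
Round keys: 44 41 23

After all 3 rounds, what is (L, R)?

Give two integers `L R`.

Answer: 169 63

Derivation:
Round 1 (k=44): L=209 R=9
Round 2 (k=41): L=9 R=169
Round 3 (k=23): L=169 R=63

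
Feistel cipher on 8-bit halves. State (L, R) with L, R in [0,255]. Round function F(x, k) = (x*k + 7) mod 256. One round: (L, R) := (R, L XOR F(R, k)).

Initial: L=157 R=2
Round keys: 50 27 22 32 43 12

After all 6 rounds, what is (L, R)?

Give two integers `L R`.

Round 1 (k=50): L=2 R=246
Round 2 (k=27): L=246 R=251
Round 3 (k=22): L=251 R=111
Round 4 (k=32): L=111 R=28
Round 5 (k=43): L=28 R=212
Round 6 (k=12): L=212 R=235

Answer: 212 235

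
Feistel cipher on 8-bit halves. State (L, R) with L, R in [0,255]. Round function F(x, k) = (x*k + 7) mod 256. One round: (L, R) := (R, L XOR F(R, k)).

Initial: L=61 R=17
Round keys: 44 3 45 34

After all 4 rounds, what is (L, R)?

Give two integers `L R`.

Answer: 41 25

Derivation:
Round 1 (k=44): L=17 R=206
Round 2 (k=3): L=206 R=96
Round 3 (k=45): L=96 R=41
Round 4 (k=34): L=41 R=25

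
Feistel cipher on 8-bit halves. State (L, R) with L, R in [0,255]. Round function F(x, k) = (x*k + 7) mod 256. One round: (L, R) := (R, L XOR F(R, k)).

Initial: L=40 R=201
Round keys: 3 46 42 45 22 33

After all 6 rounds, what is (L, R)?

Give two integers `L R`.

Answer: 250 239

Derivation:
Round 1 (k=3): L=201 R=74
Round 2 (k=46): L=74 R=154
Round 3 (k=42): L=154 R=1
Round 4 (k=45): L=1 R=174
Round 5 (k=22): L=174 R=250
Round 6 (k=33): L=250 R=239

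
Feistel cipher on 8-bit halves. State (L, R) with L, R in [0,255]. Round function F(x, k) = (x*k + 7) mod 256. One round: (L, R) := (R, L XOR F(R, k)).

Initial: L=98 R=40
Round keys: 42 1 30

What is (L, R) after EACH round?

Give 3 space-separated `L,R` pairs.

Answer: 40,245 245,212 212,42

Derivation:
Round 1 (k=42): L=40 R=245
Round 2 (k=1): L=245 R=212
Round 3 (k=30): L=212 R=42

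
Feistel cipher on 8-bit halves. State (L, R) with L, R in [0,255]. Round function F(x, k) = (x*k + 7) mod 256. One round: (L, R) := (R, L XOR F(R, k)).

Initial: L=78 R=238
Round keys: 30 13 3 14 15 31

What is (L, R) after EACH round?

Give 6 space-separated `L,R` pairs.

Round 1 (k=30): L=238 R=165
Round 2 (k=13): L=165 R=134
Round 3 (k=3): L=134 R=60
Round 4 (k=14): L=60 R=201
Round 5 (k=15): L=201 R=242
Round 6 (k=31): L=242 R=156

Answer: 238,165 165,134 134,60 60,201 201,242 242,156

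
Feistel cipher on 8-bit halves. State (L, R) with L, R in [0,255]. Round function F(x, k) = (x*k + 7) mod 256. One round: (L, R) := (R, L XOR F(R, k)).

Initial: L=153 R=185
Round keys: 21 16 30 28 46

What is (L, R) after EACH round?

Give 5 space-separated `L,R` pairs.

Round 1 (k=21): L=185 R=173
Round 2 (k=16): L=173 R=110
Round 3 (k=30): L=110 R=70
Round 4 (k=28): L=70 R=193
Round 5 (k=46): L=193 R=243

Answer: 185,173 173,110 110,70 70,193 193,243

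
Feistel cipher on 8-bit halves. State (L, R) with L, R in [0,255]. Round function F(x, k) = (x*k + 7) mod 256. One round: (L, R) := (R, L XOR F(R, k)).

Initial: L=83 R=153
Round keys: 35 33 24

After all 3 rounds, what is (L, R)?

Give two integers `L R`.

Round 1 (k=35): L=153 R=161
Round 2 (k=33): L=161 R=81
Round 3 (k=24): L=81 R=62

Answer: 81 62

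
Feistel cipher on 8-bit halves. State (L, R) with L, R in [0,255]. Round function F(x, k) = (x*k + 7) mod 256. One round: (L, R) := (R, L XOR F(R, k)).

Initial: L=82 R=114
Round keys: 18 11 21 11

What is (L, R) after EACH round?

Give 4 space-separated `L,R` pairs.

Answer: 114,89 89,168 168,150 150,209

Derivation:
Round 1 (k=18): L=114 R=89
Round 2 (k=11): L=89 R=168
Round 3 (k=21): L=168 R=150
Round 4 (k=11): L=150 R=209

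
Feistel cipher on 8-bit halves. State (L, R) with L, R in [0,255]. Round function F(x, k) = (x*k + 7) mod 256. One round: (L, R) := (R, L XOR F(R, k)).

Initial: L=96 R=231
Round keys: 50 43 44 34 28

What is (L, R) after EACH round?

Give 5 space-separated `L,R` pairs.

Round 1 (k=50): L=231 R=69
Round 2 (k=43): L=69 R=121
Round 3 (k=44): L=121 R=150
Round 4 (k=34): L=150 R=138
Round 5 (k=28): L=138 R=137

Answer: 231,69 69,121 121,150 150,138 138,137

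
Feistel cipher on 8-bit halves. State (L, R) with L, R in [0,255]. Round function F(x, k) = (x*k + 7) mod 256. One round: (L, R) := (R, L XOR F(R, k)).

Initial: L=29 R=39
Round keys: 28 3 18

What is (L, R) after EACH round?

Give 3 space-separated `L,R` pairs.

Answer: 39,86 86,46 46,21

Derivation:
Round 1 (k=28): L=39 R=86
Round 2 (k=3): L=86 R=46
Round 3 (k=18): L=46 R=21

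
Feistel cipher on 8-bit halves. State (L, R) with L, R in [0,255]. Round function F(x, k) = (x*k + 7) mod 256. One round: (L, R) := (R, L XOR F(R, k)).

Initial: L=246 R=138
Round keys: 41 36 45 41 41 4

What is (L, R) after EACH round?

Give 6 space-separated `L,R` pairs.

Round 1 (k=41): L=138 R=215
Round 2 (k=36): L=215 R=201
Round 3 (k=45): L=201 R=139
Round 4 (k=41): L=139 R=131
Round 5 (k=41): L=131 R=137
Round 6 (k=4): L=137 R=168

Answer: 138,215 215,201 201,139 139,131 131,137 137,168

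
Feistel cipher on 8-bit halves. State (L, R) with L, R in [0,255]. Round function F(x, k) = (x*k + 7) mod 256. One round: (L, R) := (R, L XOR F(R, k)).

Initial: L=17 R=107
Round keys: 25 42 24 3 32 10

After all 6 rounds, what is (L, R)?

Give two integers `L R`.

Round 1 (k=25): L=107 R=107
Round 2 (k=42): L=107 R=254
Round 3 (k=24): L=254 R=188
Round 4 (k=3): L=188 R=197
Round 5 (k=32): L=197 R=27
Round 6 (k=10): L=27 R=208

Answer: 27 208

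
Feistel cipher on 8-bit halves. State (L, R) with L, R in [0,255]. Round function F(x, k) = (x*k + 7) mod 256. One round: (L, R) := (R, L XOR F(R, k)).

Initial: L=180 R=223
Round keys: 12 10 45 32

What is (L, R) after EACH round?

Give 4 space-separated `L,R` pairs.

Answer: 223,207 207,194 194,238 238,5

Derivation:
Round 1 (k=12): L=223 R=207
Round 2 (k=10): L=207 R=194
Round 3 (k=45): L=194 R=238
Round 4 (k=32): L=238 R=5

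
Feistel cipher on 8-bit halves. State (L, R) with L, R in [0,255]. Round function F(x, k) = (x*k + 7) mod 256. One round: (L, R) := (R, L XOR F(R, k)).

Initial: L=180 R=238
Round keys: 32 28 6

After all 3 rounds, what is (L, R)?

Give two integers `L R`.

Answer: 117 182

Derivation:
Round 1 (k=32): L=238 R=115
Round 2 (k=28): L=115 R=117
Round 3 (k=6): L=117 R=182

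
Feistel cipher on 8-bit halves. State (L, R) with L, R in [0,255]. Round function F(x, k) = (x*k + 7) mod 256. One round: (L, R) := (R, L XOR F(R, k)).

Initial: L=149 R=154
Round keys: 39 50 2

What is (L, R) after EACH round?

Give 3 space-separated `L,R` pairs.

Answer: 154,232 232,205 205,73

Derivation:
Round 1 (k=39): L=154 R=232
Round 2 (k=50): L=232 R=205
Round 3 (k=2): L=205 R=73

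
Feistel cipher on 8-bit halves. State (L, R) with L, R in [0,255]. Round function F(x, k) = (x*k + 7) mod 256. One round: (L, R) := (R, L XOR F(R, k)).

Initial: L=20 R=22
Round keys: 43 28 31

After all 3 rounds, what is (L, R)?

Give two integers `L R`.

Round 1 (k=43): L=22 R=173
Round 2 (k=28): L=173 R=229
Round 3 (k=31): L=229 R=111

Answer: 229 111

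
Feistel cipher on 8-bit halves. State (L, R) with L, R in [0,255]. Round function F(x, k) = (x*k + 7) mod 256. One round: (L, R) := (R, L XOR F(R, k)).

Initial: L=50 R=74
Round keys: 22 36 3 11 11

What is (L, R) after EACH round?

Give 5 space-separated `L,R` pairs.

Answer: 74,81 81,33 33,59 59,177 177,153

Derivation:
Round 1 (k=22): L=74 R=81
Round 2 (k=36): L=81 R=33
Round 3 (k=3): L=33 R=59
Round 4 (k=11): L=59 R=177
Round 5 (k=11): L=177 R=153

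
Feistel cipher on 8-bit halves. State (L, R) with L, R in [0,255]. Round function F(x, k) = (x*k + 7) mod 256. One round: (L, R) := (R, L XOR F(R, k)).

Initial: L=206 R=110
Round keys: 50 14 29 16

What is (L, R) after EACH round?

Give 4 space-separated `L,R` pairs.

Answer: 110,77 77,83 83,35 35,100

Derivation:
Round 1 (k=50): L=110 R=77
Round 2 (k=14): L=77 R=83
Round 3 (k=29): L=83 R=35
Round 4 (k=16): L=35 R=100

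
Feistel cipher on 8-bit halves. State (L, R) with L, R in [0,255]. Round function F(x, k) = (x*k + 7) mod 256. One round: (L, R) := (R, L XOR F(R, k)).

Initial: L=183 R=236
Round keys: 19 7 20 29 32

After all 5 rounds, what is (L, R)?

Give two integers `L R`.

Answer: 157 8

Derivation:
Round 1 (k=19): L=236 R=60
Round 2 (k=7): L=60 R=71
Round 3 (k=20): L=71 R=175
Round 4 (k=29): L=175 R=157
Round 5 (k=32): L=157 R=8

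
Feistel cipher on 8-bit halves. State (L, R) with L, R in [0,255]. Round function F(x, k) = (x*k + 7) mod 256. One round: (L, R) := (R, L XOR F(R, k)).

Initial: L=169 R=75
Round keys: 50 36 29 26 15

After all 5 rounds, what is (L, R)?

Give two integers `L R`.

Answer: 193 161

Derivation:
Round 1 (k=50): L=75 R=4
Round 2 (k=36): L=4 R=220
Round 3 (k=29): L=220 R=247
Round 4 (k=26): L=247 R=193
Round 5 (k=15): L=193 R=161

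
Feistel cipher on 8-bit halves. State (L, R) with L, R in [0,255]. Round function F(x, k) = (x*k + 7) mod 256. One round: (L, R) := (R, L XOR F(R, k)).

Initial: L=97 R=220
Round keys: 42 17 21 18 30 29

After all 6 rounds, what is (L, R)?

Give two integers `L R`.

Answer: 9 142

Derivation:
Round 1 (k=42): L=220 R=126
Round 2 (k=17): L=126 R=185
Round 3 (k=21): L=185 R=74
Round 4 (k=18): L=74 R=130
Round 5 (k=30): L=130 R=9
Round 6 (k=29): L=9 R=142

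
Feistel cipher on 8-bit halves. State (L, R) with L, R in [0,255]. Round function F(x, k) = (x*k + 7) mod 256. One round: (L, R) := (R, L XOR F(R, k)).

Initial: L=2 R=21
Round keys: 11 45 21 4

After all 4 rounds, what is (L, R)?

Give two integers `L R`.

Round 1 (k=11): L=21 R=236
Round 2 (k=45): L=236 R=150
Round 3 (k=21): L=150 R=185
Round 4 (k=4): L=185 R=125

Answer: 185 125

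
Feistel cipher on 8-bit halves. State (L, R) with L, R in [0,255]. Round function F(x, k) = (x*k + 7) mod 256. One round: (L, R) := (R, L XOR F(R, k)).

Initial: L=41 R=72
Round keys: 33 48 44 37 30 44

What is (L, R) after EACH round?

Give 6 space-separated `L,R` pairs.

Answer: 72,102 102,111 111,125 125,119 119,132 132,192

Derivation:
Round 1 (k=33): L=72 R=102
Round 2 (k=48): L=102 R=111
Round 3 (k=44): L=111 R=125
Round 4 (k=37): L=125 R=119
Round 5 (k=30): L=119 R=132
Round 6 (k=44): L=132 R=192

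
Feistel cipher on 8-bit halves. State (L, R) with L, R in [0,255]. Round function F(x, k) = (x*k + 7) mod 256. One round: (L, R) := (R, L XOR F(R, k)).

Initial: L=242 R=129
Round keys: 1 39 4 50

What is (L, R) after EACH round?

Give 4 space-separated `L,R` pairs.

Round 1 (k=1): L=129 R=122
Round 2 (k=39): L=122 R=28
Round 3 (k=4): L=28 R=13
Round 4 (k=50): L=13 R=141

Answer: 129,122 122,28 28,13 13,141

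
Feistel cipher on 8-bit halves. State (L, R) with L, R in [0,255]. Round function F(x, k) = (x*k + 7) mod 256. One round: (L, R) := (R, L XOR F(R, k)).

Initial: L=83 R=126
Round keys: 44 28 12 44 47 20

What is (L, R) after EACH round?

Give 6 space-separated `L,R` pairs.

Answer: 126,252 252,233 233,15 15,114 114,250 250,253

Derivation:
Round 1 (k=44): L=126 R=252
Round 2 (k=28): L=252 R=233
Round 3 (k=12): L=233 R=15
Round 4 (k=44): L=15 R=114
Round 5 (k=47): L=114 R=250
Round 6 (k=20): L=250 R=253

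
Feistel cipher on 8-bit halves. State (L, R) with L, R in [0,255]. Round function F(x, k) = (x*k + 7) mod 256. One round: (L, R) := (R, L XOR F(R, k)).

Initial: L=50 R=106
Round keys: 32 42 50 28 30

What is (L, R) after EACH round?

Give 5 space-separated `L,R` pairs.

Answer: 106,117 117,83 83,72 72,180 180,87

Derivation:
Round 1 (k=32): L=106 R=117
Round 2 (k=42): L=117 R=83
Round 3 (k=50): L=83 R=72
Round 4 (k=28): L=72 R=180
Round 5 (k=30): L=180 R=87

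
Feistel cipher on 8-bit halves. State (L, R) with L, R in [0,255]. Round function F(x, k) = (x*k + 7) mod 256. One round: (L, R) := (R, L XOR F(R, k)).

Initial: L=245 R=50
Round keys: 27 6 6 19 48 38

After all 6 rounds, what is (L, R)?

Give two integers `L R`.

Round 1 (k=27): L=50 R=184
Round 2 (k=6): L=184 R=101
Round 3 (k=6): L=101 R=221
Round 4 (k=19): L=221 R=11
Round 5 (k=48): L=11 R=202
Round 6 (k=38): L=202 R=8

Answer: 202 8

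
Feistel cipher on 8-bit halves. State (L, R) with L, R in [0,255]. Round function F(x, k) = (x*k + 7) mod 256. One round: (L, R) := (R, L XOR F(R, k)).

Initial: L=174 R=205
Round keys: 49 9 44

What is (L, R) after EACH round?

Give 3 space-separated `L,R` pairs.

Answer: 205,234 234,140 140,253

Derivation:
Round 1 (k=49): L=205 R=234
Round 2 (k=9): L=234 R=140
Round 3 (k=44): L=140 R=253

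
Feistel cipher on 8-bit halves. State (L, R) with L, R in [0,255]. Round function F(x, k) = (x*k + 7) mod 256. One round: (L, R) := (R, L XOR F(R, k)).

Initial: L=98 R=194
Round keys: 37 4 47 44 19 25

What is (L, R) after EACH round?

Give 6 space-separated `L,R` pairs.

Answer: 194,115 115,17 17,85 85,178 178,104 104,157

Derivation:
Round 1 (k=37): L=194 R=115
Round 2 (k=4): L=115 R=17
Round 3 (k=47): L=17 R=85
Round 4 (k=44): L=85 R=178
Round 5 (k=19): L=178 R=104
Round 6 (k=25): L=104 R=157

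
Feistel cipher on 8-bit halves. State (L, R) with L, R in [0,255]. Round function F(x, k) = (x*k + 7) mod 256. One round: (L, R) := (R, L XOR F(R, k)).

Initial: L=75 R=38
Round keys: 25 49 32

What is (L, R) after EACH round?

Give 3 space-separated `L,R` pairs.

Round 1 (k=25): L=38 R=246
Round 2 (k=49): L=246 R=59
Round 3 (k=32): L=59 R=145

Answer: 38,246 246,59 59,145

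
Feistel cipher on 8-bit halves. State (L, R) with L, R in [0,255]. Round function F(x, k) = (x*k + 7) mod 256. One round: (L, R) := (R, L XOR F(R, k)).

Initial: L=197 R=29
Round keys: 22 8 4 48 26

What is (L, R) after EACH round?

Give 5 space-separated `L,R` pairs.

Round 1 (k=22): L=29 R=64
Round 2 (k=8): L=64 R=26
Round 3 (k=4): L=26 R=47
Round 4 (k=48): L=47 R=205
Round 5 (k=26): L=205 R=246

Answer: 29,64 64,26 26,47 47,205 205,246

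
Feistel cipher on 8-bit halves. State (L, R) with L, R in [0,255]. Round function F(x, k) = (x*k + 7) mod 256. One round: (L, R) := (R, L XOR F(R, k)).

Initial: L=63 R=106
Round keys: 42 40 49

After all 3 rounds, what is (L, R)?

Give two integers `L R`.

Answer: 77 144

Derivation:
Round 1 (k=42): L=106 R=84
Round 2 (k=40): L=84 R=77
Round 3 (k=49): L=77 R=144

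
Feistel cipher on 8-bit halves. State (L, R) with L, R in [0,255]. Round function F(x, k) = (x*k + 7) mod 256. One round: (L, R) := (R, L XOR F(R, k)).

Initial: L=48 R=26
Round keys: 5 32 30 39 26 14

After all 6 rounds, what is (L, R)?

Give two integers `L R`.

Answer: 39 135

Derivation:
Round 1 (k=5): L=26 R=185
Round 2 (k=32): L=185 R=61
Round 3 (k=30): L=61 R=148
Round 4 (k=39): L=148 R=174
Round 5 (k=26): L=174 R=39
Round 6 (k=14): L=39 R=135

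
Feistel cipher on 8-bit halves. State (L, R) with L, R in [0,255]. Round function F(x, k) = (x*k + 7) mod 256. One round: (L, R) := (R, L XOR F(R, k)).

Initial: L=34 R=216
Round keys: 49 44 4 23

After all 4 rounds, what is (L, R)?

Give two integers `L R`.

Round 1 (k=49): L=216 R=125
Round 2 (k=44): L=125 R=91
Round 3 (k=4): L=91 R=14
Round 4 (k=23): L=14 R=18

Answer: 14 18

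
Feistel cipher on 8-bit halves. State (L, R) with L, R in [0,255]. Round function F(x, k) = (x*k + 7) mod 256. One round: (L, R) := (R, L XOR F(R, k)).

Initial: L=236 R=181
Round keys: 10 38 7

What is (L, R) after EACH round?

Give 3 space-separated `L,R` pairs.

Answer: 181,245 245,208 208,66

Derivation:
Round 1 (k=10): L=181 R=245
Round 2 (k=38): L=245 R=208
Round 3 (k=7): L=208 R=66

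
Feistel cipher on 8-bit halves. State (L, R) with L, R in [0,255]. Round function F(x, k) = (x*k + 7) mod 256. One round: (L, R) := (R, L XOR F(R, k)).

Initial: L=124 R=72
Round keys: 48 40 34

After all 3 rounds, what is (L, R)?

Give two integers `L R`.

Round 1 (k=48): L=72 R=251
Round 2 (k=40): L=251 R=119
Round 3 (k=34): L=119 R=46

Answer: 119 46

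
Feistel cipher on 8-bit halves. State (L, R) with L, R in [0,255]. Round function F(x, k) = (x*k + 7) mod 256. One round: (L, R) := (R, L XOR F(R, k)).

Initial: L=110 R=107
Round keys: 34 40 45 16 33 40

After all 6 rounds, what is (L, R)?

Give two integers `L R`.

Round 1 (k=34): L=107 R=83
Round 2 (k=40): L=83 R=148
Round 3 (k=45): L=148 R=88
Round 4 (k=16): L=88 R=19
Round 5 (k=33): L=19 R=34
Round 6 (k=40): L=34 R=68

Answer: 34 68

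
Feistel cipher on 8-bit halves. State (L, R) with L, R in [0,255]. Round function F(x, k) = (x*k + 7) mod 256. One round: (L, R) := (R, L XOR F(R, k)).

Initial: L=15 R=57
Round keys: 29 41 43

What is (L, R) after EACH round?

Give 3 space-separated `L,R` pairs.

Answer: 57,115 115,75 75,211

Derivation:
Round 1 (k=29): L=57 R=115
Round 2 (k=41): L=115 R=75
Round 3 (k=43): L=75 R=211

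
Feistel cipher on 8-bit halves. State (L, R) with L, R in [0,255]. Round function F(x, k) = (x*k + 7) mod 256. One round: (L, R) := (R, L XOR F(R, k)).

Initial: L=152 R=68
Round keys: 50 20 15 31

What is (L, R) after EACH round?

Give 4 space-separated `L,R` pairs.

Answer: 68,215 215,151 151,55 55,39

Derivation:
Round 1 (k=50): L=68 R=215
Round 2 (k=20): L=215 R=151
Round 3 (k=15): L=151 R=55
Round 4 (k=31): L=55 R=39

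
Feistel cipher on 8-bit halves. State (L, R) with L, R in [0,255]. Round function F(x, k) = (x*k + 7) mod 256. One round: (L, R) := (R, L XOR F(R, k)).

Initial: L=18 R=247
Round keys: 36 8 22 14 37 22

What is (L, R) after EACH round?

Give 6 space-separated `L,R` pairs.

Round 1 (k=36): L=247 R=209
Round 2 (k=8): L=209 R=120
Round 3 (k=22): L=120 R=134
Round 4 (k=14): L=134 R=35
Round 5 (k=37): L=35 R=144
Round 6 (k=22): L=144 R=68

Answer: 247,209 209,120 120,134 134,35 35,144 144,68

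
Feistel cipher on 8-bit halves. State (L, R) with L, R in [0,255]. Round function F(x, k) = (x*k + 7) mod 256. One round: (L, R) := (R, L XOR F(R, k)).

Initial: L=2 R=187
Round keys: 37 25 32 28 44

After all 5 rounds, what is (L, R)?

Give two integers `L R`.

Round 1 (k=37): L=187 R=12
Round 2 (k=25): L=12 R=136
Round 3 (k=32): L=136 R=11
Round 4 (k=28): L=11 R=179
Round 5 (k=44): L=179 R=192

Answer: 179 192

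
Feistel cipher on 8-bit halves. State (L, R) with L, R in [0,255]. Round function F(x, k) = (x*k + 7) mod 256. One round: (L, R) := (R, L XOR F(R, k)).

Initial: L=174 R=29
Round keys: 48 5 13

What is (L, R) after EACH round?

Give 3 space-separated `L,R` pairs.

Round 1 (k=48): L=29 R=217
Round 2 (k=5): L=217 R=89
Round 3 (k=13): L=89 R=85

Answer: 29,217 217,89 89,85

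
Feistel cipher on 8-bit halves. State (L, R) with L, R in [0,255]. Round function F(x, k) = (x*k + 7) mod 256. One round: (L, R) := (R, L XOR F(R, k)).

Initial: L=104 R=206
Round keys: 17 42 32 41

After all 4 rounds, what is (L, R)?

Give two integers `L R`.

Round 1 (k=17): L=206 R=221
Round 2 (k=42): L=221 R=135
Round 3 (k=32): L=135 R=58
Round 4 (k=41): L=58 R=214

Answer: 58 214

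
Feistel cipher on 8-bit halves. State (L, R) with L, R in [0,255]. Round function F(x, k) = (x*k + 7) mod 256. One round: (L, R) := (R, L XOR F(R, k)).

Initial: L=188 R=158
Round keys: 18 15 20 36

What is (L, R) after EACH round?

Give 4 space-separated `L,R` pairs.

Round 1 (k=18): L=158 R=159
Round 2 (k=15): L=159 R=198
Round 3 (k=20): L=198 R=224
Round 4 (k=36): L=224 R=65

Answer: 158,159 159,198 198,224 224,65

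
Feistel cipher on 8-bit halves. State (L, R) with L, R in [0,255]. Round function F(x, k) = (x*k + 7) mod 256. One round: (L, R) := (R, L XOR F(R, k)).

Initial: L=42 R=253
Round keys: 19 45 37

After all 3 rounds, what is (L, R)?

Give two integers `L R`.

Round 1 (k=19): L=253 R=228
Round 2 (k=45): L=228 R=230
Round 3 (k=37): L=230 R=161

Answer: 230 161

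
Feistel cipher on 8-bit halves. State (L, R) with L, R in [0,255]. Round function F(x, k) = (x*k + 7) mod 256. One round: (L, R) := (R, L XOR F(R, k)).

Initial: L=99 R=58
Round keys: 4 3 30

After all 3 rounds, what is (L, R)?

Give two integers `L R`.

Answer: 145 137

Derivation:
Round 1 (k=4): L=58 R=140
Round 2 (k=3): L=140 R=145
Round 3 (k=30): L=145 R=137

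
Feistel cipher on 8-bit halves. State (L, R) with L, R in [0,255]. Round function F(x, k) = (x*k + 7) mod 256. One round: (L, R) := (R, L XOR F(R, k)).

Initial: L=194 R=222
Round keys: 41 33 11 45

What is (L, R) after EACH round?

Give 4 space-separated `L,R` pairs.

Answer: 222,87 87,224 224,240 240,215

Derivation:
Round 1 (k=41): L=222 R=87
Round 2 (k=33): L=87 R=224
Round 3 (k=11): L=224 R=240
Round 4 (k=45): L=240 R=215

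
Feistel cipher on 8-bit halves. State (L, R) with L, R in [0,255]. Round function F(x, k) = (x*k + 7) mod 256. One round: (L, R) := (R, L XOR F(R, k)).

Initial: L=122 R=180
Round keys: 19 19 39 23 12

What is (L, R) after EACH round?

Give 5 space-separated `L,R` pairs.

Round 1 (k=19): L=180 R=25
Round 2 (k=19): L=25 R=86
Round 3 (k=39): L=86 R=56
Round 4 (k=23): L=56 R=89
Round 5 (k=12): L=89 R=11

Answer: 180,25 25,86 86,56 56,89 89,11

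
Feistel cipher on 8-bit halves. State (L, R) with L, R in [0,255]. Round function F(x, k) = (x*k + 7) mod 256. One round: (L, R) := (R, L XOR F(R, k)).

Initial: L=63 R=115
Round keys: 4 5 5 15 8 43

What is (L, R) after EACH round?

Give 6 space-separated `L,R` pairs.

Round 1 (k=4): L=115 R=236
Round 2 (k=5): L=236 R=208
Round 3 (k=5): L=208 R=251
Round 4 (k=15): L=251 R=108
Round 5 (k=8): L=108 R=156
Round 6 (k=43): L=156 R=87

Answer: 115,236 236,208 208,251 251,108 108,156 156,87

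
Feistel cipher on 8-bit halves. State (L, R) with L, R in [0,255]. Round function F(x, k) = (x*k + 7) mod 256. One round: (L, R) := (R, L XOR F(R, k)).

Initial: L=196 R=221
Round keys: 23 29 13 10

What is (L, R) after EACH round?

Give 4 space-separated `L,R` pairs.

Round 1 (k=23): L=221 R=38
Round 2 (k=29): L=38 R=136
Round 3 (k=13): L=136 R=201
Round 4 (k=10): L=201 R=105

Answer: 221,38 38,136 136,201 201,105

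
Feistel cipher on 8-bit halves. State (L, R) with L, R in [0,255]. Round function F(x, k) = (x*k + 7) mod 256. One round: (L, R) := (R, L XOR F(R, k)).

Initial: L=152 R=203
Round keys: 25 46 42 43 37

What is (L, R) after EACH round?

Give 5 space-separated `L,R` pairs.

Answer: 203,66 66,40 40,213 213,230 230,144

Derivation:
Round 1 (k=25): L=203 R=66
Round 2 (k=46): L=66 R=40
Round 3 (k=42): L=40 R=213
Round 4 (k=43): L=213 R=230
Round 5 (k=37): L=230 R=144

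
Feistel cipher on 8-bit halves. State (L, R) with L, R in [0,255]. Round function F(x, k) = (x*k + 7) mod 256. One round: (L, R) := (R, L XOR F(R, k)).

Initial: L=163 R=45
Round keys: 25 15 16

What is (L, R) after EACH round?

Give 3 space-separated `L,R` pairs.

Round 1 (k=25): L=45 R=207
Round 2 (k=15): L=207 R=5
Round 3 (k=16): L=5 R=152

Answer: 45,207 207,5 5,152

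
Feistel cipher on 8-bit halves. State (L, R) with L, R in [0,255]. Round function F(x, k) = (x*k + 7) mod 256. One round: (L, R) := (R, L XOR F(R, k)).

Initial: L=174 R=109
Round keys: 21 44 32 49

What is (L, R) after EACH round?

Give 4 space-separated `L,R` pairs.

Round 1 (k=21): L=109 R=86
Round 2 (k=44): L=86 R=162
Round 3 (k=32): L=162 R=17
Round 4 (k=49): L=17 R=234

Answer: 109,86 86,162 162,17 17,234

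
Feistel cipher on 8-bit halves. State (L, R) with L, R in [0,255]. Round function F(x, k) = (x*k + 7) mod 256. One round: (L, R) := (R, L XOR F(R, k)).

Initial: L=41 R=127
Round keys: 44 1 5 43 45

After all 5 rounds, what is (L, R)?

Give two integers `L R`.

Round 1 (k=44): L=127 R=242
Round 2 (k=1): L=242 R=134
Round 3 (k=5): L=134 R=87
Round 4 (k=43): L=87 R=34
Round 5 (k=45): L=34 R=86

Answer: 34 86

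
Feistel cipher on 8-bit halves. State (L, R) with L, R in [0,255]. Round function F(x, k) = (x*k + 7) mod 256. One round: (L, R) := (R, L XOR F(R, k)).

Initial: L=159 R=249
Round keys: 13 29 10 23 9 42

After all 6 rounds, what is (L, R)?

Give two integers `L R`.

Round 1 (k=13): L=249 R=51
Round 2 (k=29): L=51 R=55
Round 3 (k=10): L=55 R=30
Round 4 (k=23): L=30 R=142
Round 5 (k=9): L=142 R=27
Round 6 (k=42): L=27 R=251

Answer: 27 251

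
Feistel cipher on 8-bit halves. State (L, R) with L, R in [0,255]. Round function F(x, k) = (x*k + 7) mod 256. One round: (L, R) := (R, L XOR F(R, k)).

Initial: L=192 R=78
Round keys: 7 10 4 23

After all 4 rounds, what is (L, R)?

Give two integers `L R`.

Round 1 (k=7): L=78 R=233
Round 2 (k=10): L=233 R=111
Round 3 (k=4): L=111 R=42
Round 4 (k=23): L=42 R=162

Answer: 42 162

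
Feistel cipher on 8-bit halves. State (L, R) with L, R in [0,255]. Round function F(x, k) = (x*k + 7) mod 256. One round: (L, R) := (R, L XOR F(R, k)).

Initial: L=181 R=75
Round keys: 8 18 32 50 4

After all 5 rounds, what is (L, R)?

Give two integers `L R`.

Round 1 (k=8): L=75 R=234
Round 2 (k=18): L=234 R=48
Round 3 (k=32): L=48 R=237
Round 4 (k=50): L=237 R=97
Round 5 (k=4): L=97 R=102

Answer: 97 102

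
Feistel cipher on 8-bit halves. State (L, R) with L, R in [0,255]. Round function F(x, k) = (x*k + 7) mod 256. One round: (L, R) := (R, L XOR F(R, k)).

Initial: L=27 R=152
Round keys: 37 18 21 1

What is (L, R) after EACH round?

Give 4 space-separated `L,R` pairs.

Answer: 152,228 228,151 151,142 142,2

Derivation:
Round 1 (k=37): L=152 R=228
Round 2 (k=18): L=228 R=151
Round 3 (k=21): L=151 R=142
Round 4 (k=1): L=142 R=2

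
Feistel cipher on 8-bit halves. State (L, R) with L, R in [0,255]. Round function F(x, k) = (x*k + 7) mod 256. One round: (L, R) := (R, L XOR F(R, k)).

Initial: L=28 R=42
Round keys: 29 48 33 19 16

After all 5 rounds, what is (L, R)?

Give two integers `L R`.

Answer: 215 38

Derivation:
Round 1 (k=29): L=42 R=213
Round 2 (k=48): L=213 R=221
Round 3 (k=33): L=221 R=81
Round 4 (k=19): L=81 R=215
Round 5 (k=16): L=215 R=38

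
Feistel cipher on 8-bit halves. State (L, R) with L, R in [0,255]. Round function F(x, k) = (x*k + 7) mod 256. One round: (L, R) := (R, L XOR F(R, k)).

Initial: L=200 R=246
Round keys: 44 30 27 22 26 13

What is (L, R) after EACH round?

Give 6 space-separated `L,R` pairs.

Answer: 246,135 135,47 47,123 123,182 182,248 248,41

Derivation:
Round 1 (k=44): L=246 R=135
Round 2 (k=30): L=135 R=47
Round 3 (k=27): L=47 R=123
Round 4 (k=22): L=123 R=182
Round 5 (k=26): L=182 R=248
Round 6 (k=13): L=248 R=41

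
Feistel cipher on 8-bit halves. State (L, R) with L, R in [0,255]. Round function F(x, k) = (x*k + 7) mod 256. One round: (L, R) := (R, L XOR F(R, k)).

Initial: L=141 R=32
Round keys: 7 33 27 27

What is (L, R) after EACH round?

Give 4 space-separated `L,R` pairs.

Answer: 32,106 106,145 145,56 56,126

Derivation:
Round 1 (k=7): L=32 R=106
Round 2 (k=33): L=106 R=145
Round 3 (k=27): L=145 R=56
Round 4 (k=27): L=56 R=126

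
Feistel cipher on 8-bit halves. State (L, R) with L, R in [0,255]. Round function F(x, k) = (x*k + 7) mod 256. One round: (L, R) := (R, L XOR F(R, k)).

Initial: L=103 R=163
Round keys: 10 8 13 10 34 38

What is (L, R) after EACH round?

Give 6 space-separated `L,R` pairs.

Answer: 163,2 2,180 180,41 41,21 21,248 248,194

Derivation:
Round 1 (k=10): L=163 R=2
Round 2 (k=8): L=2 R=180
Round 3 (k=13): L=180 R=41
Round 4 (k=10): L=41 R=21
Round 5 (k=34): L=21 R=248
Round 6 (k=38): L=248 R=194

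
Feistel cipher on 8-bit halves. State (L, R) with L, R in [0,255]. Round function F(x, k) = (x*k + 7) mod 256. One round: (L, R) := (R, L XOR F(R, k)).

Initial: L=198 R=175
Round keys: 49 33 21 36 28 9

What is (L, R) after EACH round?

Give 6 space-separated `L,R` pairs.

Answer: 175,64 64,232 232,79 79,203 203,116 116,208

Derivation:
Round 1 (k=49): L=175 R=64
Round 2 (k=33): L=64 R=232
Round 3 (k=21): L=232 R=79
Round 4 (k=36): L=79 R=203
Round 5 (k=28): L=203 R=116
Round 6 (k=9): L=116 R=208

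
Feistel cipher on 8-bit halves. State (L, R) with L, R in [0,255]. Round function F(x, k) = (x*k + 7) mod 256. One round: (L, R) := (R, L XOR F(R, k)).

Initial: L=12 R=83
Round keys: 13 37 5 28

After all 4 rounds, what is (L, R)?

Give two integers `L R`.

Round 1 (k=13): L=83 R=50
Round 2 (k=37): L=50 R=18
Round 3 (k=5): L=18 R=83
Round 4 (k=28): L=83 R=9

Answer: 83 9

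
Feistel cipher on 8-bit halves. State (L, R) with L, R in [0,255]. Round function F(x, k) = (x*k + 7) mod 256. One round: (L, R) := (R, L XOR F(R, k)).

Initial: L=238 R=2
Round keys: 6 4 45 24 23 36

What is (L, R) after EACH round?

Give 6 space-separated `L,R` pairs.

Round 1 (k=6): L=2 R=253
Round 2 (k=4): L=253 R=249
Round 3 (k=45): L=249 R=49
Round 4 (k=24): L=49 R=102
Round 5 (k=23): L=102 R=0
Round 6 (k=36): L=0 R=97

Answer: 2,253 253,249 249,49 49,102 102,0 0,97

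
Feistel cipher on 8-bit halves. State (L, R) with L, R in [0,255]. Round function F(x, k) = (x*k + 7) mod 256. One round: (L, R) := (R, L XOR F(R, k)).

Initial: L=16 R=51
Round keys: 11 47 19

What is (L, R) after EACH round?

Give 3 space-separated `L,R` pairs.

Round 1 (k=11): L=51 R=40
Round 2 (k=47): L=40 R=108
Round 3 (k=19): L=108 R=35

Answer: 51,40 40,108 108,35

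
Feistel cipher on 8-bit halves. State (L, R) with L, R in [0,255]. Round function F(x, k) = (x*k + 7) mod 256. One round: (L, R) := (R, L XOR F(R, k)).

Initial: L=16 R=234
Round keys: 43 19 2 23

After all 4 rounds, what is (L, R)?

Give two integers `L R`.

Round 1 (k=43): L=234 R=69
Round 2 (k=19): L=69 R=204
Round 3 (k=2): L=204 R=218
Round 4 (k=23): L=218 R=81

Answer: 218 81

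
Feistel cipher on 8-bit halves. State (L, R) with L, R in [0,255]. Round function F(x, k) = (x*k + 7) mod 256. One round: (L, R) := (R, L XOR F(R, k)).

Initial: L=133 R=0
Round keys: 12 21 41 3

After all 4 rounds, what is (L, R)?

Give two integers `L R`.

Answer: 226 28

Derivation:
Round 1 (k=12): L=0 R=130
Round 2 (k=21): L=130 R=177
Round 3 (k=41): L=177 R=226
Round 4 (k=3): L=226 R=28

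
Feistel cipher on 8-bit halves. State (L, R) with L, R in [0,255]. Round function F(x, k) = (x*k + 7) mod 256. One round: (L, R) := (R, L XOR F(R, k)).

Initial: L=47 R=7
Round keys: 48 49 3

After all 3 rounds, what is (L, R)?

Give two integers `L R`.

Answer: 248 151

Derivation:
Round 1 (k=48): L=7 R=120
Round 2 (k=49): L=120 R=248
Round 3 (k=3): L=248 R=151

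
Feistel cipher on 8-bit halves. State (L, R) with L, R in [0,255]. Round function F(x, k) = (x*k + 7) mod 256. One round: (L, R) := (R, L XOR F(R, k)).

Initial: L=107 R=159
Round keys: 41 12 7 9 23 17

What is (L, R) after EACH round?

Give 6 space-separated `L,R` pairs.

Answer: 159,21 21,156 156,94 94,201 201,72 72,6

Derivation:
Round 1 (k=41): L=159 R=21
Round 2 (k=12): L=21 R=156
Round 3 (k=7): L=156 R=94
Round 4 (k=9): L=94 R=201
Round 5 (k=23): L=201 R=72
Round 6 (k=17): L=72 R=6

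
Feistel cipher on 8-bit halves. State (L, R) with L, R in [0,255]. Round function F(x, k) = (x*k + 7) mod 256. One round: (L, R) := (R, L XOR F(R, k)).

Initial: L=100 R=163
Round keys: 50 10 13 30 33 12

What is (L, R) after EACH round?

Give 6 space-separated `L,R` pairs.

Round 1 (k=50): L=163 R=185
Round 2 (k=10): L=185 R=226
Round 3 (k=13): L=226 R=56
Round 4 (k=30): L=56 R=117
Round 5 (k=33): L=117 R=36
Round 6 (k=12): L=36 R=194

Answer: 163,185 185,226 226,56 56,117 117,36 36,194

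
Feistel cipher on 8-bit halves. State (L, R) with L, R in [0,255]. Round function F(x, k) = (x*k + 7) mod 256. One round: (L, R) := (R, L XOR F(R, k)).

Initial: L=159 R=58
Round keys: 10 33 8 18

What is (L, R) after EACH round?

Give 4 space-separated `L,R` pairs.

Answer: 58,212 212,97 97,219 219,12

Derivation:
Round 1 (k=10): L=58 R=212
Round 2 (k=33): L=212 R=97
Round 3 (k=8): L=97 R=219
Round 4 (k=18): L=219 R=12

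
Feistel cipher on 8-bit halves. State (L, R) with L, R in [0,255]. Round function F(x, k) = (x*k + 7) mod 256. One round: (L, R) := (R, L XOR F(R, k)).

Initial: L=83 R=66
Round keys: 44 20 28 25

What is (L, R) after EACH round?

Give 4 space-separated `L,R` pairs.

Round 1 (k=44): L=66 R=12
Round 2 (k=20): L=12 R=181
Round 3 (k=28): L=181 R=223
Round 4 (k=25): L=223 R=123

Answer: 66,12 12,181 181,223 223,123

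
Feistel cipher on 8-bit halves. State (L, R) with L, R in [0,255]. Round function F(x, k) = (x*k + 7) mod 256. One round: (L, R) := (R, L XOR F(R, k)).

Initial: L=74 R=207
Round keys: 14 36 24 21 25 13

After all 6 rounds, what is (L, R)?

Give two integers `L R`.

Round 1 (k=14): L=207 R=19
Round 2 (k=36): L=19 R=124
Round 3 (k=24): L=124 R=180
Round 4 (k=21): L=180 R=183
Round 5 (k=25): L=183 R=82
Round 6 (k=13): L=82 R=134

Answer: 82 134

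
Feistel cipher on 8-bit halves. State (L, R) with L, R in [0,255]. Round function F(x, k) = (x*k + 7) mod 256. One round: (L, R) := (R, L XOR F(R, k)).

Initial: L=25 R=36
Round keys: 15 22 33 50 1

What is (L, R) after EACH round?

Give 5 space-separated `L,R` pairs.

Round 1 (k=15): L=36 R=58
Round 2 (k=22): L=58 R=39
Round 3 (k=33): L=39 R=52
Round 4 (k=50): L=52 R=8
Round 5 (k=1): L=8 R=59

Answer: 36,58 58,39 39,52 52,8 8,59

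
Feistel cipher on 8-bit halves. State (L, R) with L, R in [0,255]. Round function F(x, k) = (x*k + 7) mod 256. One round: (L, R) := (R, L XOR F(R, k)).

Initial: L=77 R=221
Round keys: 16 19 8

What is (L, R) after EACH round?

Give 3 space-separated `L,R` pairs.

Answer: 221,154 154,168 168,221

Derivation:
Round 1 (k=16): L=221 R=154
Round 2 (k=19): L=154 R=168
Round 3 (k=8): L=168 R=221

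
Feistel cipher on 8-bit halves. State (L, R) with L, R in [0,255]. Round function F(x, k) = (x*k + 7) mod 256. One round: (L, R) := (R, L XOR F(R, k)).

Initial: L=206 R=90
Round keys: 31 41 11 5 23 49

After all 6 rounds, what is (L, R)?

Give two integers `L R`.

Answer: 216 100

Derivation:
Round 1 (k=31): L=90 R=35
Round 2 (k=41): L=35 R=248
Round 3 (k=11): L=248 R=140
Round 4 (k=5): L=140 R=59
Round 5 (k=23): L=59 R=216
Round 6 (k=49): L=216 R=100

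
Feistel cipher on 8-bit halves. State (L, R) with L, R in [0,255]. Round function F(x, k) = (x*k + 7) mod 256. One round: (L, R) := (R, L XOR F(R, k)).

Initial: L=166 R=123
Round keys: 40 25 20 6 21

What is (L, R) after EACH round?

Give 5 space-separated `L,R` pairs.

Round 1 (k=40): L=123 R=153
Round 2 (k=25): L=153 R=131
Round 3 (k=20): L=131 R=218
Round 4 (k=6): L=218 R=160
Round 5 (k=21): L=160 R=253

Answer: 123,153 153,131 131,218 218,160 160,253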